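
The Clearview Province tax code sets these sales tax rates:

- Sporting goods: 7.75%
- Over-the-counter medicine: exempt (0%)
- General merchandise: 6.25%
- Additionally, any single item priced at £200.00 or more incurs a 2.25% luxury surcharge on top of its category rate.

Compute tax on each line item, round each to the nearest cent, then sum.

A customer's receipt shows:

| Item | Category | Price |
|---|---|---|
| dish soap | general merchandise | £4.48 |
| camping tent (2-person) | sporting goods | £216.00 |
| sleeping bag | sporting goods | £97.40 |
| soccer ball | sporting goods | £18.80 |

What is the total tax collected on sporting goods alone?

Camping tent (2-person) £216.00: sporting goods → 7.75% + 2.25% surcharge = 10% → £21.60
Sleeping bag £97.40: sporting goods → 7.75% → £7.55
Soccer ball £18.80: sporting goods → 7.75% → £1.46
Tax on sporting goods = £21.60 + £7.55 + £1.46 = £30.61

£30.61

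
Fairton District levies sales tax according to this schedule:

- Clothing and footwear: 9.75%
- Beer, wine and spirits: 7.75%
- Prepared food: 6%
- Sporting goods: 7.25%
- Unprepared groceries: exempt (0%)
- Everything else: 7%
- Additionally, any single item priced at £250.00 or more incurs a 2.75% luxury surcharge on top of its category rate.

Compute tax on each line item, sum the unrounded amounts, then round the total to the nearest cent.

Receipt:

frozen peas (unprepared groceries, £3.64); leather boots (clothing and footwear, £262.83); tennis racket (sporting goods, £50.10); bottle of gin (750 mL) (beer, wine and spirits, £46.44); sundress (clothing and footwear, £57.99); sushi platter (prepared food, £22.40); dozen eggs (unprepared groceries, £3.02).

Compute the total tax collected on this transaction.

Frozen peas £3.64: unprepared groceries → 0% → £0.00
Leather boots £262.83: clothing and footwear → 9.75% + 2.75% surcharge = 12.5% → £32.85375
Tennis racket £50.10: sporting goods → 7.25% → £3.63225
Bottle of gin (750 mL) £46.44: beer, wine and spirits → 7.75% → £3.5991
Sundress £57.99: clothing and footwear → 9.75% → £5.654025
Sushi platter £22.40: prepared food → 6% → £1.344
Dozen eggs £3.02: unprepared groceries → 0% → £0.00
Unrounded tax sum = £47.083125 → £47.08

£47.08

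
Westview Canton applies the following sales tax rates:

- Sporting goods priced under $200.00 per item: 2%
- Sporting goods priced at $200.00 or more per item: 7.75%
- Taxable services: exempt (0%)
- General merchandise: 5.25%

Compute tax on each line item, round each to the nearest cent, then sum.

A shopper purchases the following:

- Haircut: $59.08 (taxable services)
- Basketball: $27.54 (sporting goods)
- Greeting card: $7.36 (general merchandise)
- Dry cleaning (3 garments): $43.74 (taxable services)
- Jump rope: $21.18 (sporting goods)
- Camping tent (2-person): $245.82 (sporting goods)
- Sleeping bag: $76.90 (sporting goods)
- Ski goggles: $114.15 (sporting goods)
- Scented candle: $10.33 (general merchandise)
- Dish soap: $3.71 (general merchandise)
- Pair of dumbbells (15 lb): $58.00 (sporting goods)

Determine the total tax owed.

Haircut $59.08: taxable services → 0% → $0.00
Basketball $27.54: sporting goods, under $200.00 → 2% → $0.55
Greeting card $7.36: general merchandise → 5.25% → $0.39
Dry cleaning (3 garments) $43.74: taxable services → 0% → $0.00
Jump rope $21.18: sporting goods, under $200.00 → 2% → $0.42
Camping tent (2-person) $245.82: sporting goods, $200.00 or more → 7.75% → $19.05
Sleeping bag $76.90: sporting goods, under $200.00 → 2% → $1.54
Ski goggles $114.15: sporting goods, under $200.00 → 2% → $2.28
Scented candle $10.33: general merchandise → 5.25% → $0.54
Dish soap $3.71: general merchandise → 5.25% → $0.19
Pair of dumbbells (15 lb) $58.00: sporting goods, under $200.00 → 2% → $1.16
Total tax = $0.55 + $0.39 + $0.42 + $19.05 + $1.54 + $2.28 + $0.54 + $0.19 + $1.16 = $26.12

$26.12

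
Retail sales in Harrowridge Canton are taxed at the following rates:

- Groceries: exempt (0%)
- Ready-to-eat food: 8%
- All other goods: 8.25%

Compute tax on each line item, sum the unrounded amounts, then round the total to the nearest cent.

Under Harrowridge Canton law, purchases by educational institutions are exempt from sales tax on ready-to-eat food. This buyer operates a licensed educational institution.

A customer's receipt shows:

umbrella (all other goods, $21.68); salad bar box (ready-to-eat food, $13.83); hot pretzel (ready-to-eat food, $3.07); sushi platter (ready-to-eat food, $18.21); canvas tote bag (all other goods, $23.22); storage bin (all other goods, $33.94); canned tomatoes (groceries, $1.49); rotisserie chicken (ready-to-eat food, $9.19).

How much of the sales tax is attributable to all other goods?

$6.50

Umbrella $21.68: all other goods → 8.25% → $1.7886
Canvas tote bag $23.22: all other goods → 8.25% → $1.91565
Storage bin $33.94: all other goods → 8.25% → $2.80005
Tax on all other goods: unrounded sum = $6.5043 → $6.50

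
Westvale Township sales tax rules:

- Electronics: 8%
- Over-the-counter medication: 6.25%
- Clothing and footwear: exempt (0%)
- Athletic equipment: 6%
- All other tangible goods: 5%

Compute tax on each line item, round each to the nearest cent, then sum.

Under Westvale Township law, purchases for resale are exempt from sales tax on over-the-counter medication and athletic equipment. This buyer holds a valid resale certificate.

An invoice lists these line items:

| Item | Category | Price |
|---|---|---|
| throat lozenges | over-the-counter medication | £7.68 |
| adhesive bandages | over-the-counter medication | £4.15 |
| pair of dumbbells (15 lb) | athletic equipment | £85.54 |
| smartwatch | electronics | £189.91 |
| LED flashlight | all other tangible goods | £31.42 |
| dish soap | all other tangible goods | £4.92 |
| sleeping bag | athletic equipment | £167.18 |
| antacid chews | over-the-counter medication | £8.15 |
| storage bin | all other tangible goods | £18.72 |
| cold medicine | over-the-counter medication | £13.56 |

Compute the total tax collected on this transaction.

Throat lozenges £7.68: over-the-counter medication, buyer-exempt → 0% → £0.00
Adhesive bandages £4.15: over-the-counter medication, buyer-exempt → 0% → £0.00
Pair of dumbbells (15 lb) £85.54: athletic equipment, buyer-exempt → 0% → £0.00
Smartwatch £189.91: electronics → 8% → £15.19
LED flashlight £31.42: all other tangible goods → 5% → £1.57
Dish soap £4.92: all other tangible goods → 5% → £0.25
Sleeping bag £167.18: athletic equipment, buyer-exempt → 0% → £0.00
Antacid chews £8.15: over-the-counter medication, buyer-exempt → 0% → £0.00
Storage bin £18.72: all other tangible goods → 5% → £0.94
Cold medicine £13.56: over-the-counter medication, buyer-exempt → 0% → £0.00
Total tax = £15.19 + £1.57 + £0.25 + £0.94 = £17.95

£17.95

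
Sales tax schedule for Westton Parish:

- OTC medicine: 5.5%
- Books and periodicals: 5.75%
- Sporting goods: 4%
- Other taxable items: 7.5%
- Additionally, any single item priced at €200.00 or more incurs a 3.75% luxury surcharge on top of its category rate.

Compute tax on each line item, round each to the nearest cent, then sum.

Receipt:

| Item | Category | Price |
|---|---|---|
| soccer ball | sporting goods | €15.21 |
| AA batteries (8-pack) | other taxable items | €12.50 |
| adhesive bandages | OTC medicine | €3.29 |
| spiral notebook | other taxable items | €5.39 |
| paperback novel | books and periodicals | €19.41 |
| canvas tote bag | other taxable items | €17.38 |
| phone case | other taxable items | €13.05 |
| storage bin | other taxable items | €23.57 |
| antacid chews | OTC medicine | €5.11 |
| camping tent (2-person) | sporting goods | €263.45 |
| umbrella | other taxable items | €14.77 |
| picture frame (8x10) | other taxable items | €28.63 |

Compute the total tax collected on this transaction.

Soccer ball €15.21: sporting goods → 4% → €0.61
AA batteries (8-pack) €12.50: other taxable items → 7.5% → €0.94
Adhesive bandages €3.29: OTC medicine → 5.5% → €0.18
Spiral notebook €5.39: other taxable items → 7.5% → €0.40
Paperback novel €19.41: books and periodicals → 5.75% → €1.12
Canvas tote bag €17.38: other taxable items → 7.5% → €1.30
Phone case €13.05: other taxable items → 7.5% → €0.98
Storage bin €23.57: other taxable items → 7.5% → €1.77
Antacid chews €5.11: OTC medicine → 5.5% → €0.28
Camping tent (2-person) €263.45: sporting goods → 4% + 3.75% surcharge = 7.75% → €20.42
Umbrella €14.77: other taxable items → 7.5% → €1.11
Picture frame (8x10) €28.63: other taxable items → 7.5% → €2.15
Total tax = €0.61 + €0.94 + €0.18 + €0.40 + €1.12 + €1.30 + €0.98 + €1.77 + €0.28 + €20.42 + €1.11 + €2.15 = €31.26

€31.26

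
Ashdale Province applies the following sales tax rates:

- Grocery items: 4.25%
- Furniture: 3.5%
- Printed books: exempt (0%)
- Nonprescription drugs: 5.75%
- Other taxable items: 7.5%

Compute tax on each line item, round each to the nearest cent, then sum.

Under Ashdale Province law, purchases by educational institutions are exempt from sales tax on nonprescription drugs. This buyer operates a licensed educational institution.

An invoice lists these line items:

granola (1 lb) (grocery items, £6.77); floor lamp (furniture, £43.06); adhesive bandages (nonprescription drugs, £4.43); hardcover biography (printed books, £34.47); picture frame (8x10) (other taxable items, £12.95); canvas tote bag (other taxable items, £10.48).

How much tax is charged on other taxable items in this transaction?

£1.76

Picture frame (8x10) £12.95: other taxable items → 7.5% → £0.97
Canvas tote bag £10.48: other taxable items → 7.5% → £0.79
Tax on other taxable items = £0.97 + £0.79 = £1.76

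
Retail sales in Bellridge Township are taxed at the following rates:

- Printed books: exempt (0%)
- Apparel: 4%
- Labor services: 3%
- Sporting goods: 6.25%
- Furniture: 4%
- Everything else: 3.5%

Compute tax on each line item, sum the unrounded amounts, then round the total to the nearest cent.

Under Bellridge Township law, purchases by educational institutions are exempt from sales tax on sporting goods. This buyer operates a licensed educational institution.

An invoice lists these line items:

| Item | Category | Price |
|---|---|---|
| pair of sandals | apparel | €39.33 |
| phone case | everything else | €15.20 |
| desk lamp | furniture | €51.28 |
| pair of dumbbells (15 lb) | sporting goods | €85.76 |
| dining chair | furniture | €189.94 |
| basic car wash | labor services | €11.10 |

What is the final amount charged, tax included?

€404.70

Pair of sandals €39.33: apparel → 4% → €1.5732
Phone case €15.20: everything else → 3.5% → €0.532
Desk lamp €51.28: furniture → 4% → €2.0512
Pair of dumbbells (15 lb) €85.76: sporting goods, buyer-exempt → 0% → €0.00
Dining chair €189.94: furniture → 4% → €7.5976
Basic car wash €11.10: labor services → 3% → €0.333
Subtotal = €392.61; unrounded tax = €12.087 → €12.09; total due = €404.70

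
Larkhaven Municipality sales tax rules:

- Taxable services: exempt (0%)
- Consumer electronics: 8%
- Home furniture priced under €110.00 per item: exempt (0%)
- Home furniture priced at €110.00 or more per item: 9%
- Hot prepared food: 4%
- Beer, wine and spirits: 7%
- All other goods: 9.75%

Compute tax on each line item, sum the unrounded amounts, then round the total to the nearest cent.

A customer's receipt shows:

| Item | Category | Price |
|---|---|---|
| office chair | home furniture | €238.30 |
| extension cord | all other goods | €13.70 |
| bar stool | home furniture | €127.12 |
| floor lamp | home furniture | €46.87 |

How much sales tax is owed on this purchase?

€34.22

Office chair €238.30: home furniture, €110.00 or more → 9% → €21.447
Extension cord €13.70: all other goods → 9.75% → €1.33575
Bar stool €127.12: home furniture, €110.00 or more → 9% → €11.4408
Floor lamp €46.87: home furniture, under €110.00 → 0% → €0.00
Unrounded tax sum = €34.22355 → €34.22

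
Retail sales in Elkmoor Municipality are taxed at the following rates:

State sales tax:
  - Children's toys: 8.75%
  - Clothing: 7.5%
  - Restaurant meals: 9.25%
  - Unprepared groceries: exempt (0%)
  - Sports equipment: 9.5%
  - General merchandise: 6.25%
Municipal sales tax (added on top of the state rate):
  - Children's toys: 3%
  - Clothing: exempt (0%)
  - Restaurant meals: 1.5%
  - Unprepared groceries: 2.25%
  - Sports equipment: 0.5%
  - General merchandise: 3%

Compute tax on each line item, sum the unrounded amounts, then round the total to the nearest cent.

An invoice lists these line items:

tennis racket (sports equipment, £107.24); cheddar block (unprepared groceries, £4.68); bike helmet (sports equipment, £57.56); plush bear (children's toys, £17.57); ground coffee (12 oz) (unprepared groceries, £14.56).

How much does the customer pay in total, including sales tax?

£220.59

Tennis racket £107.24: sports equipment → 9.5% + 0.5% municipal = 10% → £10.724
Cheddar block £4.68: unprepared groceries → 0% + 2.25% municipal = 2.25% → £0.1053
Bike helmet £57.56: sports equipment → 9.5% + 0.5% municipal = 10% → £5.756
Plush bear £17.57: children's toys → 8.75% + 3% municipal = 11.75% → £2.064475
Ground coffee (12 oz) £14.56: unprepared groceries → 0% + 2.25% municipal = 2.25% → £0.3276
Subtotal = £201.61; unrounded tax = £18.977375 → £18.98; total due = £220.59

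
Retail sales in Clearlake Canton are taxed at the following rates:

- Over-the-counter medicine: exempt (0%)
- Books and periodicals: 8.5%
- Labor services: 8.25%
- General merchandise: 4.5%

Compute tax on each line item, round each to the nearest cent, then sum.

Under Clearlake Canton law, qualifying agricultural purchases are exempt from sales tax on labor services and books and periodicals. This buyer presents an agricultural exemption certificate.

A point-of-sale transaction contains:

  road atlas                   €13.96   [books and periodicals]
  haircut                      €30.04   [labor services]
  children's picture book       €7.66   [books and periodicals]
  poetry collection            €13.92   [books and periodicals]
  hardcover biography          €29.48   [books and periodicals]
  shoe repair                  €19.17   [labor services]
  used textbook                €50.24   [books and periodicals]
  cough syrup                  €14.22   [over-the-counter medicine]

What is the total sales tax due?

Road atlas €13.96: books and periodicals, buyer-exempt → 0% → €0.00
Haircut €30.04: labor services, buyer-exempt → 0% → €0.00
Children's picture book €7.66: books and periodicals, buyer-exempt → 0% → €0.00
Poetry collection €13.92: books and periodicals, buyer-exempt → 0% → €0.00
Hardcover biography €29.48: books and periodicals, buyer-exempt → 0% → €0.00
Shoe repair €19.17: labor services, buyer-exempt → 0% → €0.00
Used textbook €50.24: books and periodicals, buyer-exempt → 0% → €0.00
Cough syrup €14.22: over-the-counter medicine → 0% → €0.00
Total tax = €0.00

€0.00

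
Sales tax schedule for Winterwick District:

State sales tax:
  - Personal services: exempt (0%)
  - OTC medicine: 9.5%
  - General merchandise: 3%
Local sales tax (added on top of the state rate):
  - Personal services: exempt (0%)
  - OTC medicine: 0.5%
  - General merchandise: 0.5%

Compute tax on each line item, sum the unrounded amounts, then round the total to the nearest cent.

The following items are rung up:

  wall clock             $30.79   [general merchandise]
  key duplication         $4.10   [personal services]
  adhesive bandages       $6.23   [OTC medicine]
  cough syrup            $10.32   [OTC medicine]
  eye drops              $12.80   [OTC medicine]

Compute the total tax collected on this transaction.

$4.01

Wall clock $30.79: general merchandise → 3% + 0.5% local = 3.5% → $1.07765
Key duplication $4.10: personal services → 0% + 0% local = 0% → $0.00
Adhesive bandages $6.23: OTC medicine → 9.5% + 0.5% local = 10% → $0.623
Cough syrup $10.32: OTC medicine → 9.5% + 0.5% local = 10% → $1.032
Eye drops $12.80: OTC medicine → 9.5% + 0.5% local = 10% → $1.28
Unrounded tax sum = $4.01265 → $4.01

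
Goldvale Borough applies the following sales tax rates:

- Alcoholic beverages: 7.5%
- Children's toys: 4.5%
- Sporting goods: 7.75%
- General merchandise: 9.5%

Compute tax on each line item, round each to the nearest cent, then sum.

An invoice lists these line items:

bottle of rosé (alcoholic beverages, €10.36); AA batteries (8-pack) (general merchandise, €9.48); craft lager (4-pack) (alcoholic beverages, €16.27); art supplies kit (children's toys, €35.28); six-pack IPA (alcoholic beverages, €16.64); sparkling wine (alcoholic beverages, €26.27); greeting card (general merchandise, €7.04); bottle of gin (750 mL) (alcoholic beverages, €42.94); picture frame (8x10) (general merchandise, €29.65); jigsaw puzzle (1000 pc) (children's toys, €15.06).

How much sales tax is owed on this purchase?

€15.10

Bottle of rosé €10.36: alcoholic beverages → 7.5% → €0.78
AA batteries (8-pack) €9.48: general merchandise → 9.5% → €0.90
Craft lager (4-pack) €16.27: alcoholic beverages → 7.5% → €1.22
Art supplies kit €35.28: children's toys → 4.5% → €1.59
Six-pack IPA €16.64: alcoholic beverages → 7.5% → €1.25
Sparkling wine €26.27: alcoholic beverages → 7.5% → €1.97
Greeting card €7.04: general merchandise → 9.5% → €0.67
Bottle of gin (750 mL) €42.94: alcoholic beverages → 7.5% → €3.22
Picture frame (8x10) €29.65: general merchandise → 9.5% → €2.82
Jigsaw puzzle (1000 pc) €15.06: children's toys → 4.5% → €0.68
Total tax = €0.78 + €0.90 + €1.22 + €1.59 + €1.25 + €1.97 + €0.67 + €3.22 + €2.82 + €0.68 = €15.10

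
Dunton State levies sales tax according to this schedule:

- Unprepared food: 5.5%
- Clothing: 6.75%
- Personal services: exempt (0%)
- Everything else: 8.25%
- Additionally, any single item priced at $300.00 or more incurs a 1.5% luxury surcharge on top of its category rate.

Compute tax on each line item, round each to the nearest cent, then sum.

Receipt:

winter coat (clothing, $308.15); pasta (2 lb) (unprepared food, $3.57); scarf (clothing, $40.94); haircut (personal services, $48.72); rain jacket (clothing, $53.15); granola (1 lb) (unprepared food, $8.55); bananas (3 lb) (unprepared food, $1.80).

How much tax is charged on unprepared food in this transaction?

Pasta (2 lb) $3.57: unprepared food → 5.5% → $0.20
Granola (1 lb) $8.55: unprepared food → 5.5% → $0.47
Bananas (3 lb) $1.80: unprepared food → 5.5% → $0.10
Tax on unprepared food = $0.20 + $0.47 + $0.10 = $0.77

$0.77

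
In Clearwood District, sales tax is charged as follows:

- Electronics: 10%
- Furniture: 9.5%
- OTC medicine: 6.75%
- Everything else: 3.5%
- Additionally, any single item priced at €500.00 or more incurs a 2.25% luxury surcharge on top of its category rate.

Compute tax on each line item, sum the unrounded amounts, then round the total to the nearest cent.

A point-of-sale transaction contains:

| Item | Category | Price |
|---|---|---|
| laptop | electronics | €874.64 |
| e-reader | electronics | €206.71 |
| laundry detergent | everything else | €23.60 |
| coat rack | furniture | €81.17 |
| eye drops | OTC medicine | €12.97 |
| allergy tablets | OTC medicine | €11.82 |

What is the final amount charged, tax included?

€1348.93

Laptop €874.64: electronics → 10% + 2.25% surcharge = 12.25% → €107.1434
E-reader €206.71: electronics → 10% → €20.671
Laundry detergent €23.60: everything else → 3.5% → €0.826
Coat rack €81.17: furniture → 9.5% → €7.71115
Eye drops €12.97: OTC medicine → 6.75% → €0.875475
Allergy tablets €11.82: OTC medicine → 6.75% → €0.79785
Subtotal = €1210.91; unrounded tax = €138.024875 → €138.02; total due = €1348.93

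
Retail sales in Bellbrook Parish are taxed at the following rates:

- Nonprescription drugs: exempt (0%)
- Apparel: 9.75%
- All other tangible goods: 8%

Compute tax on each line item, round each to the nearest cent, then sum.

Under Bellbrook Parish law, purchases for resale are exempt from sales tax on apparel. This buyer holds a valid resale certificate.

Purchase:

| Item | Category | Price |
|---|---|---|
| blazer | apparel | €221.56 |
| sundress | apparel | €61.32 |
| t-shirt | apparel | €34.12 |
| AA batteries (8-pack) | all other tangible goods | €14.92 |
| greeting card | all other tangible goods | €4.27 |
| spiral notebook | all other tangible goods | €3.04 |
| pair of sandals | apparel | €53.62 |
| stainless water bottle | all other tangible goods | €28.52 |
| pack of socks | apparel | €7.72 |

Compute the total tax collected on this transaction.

Blazer €221.56: apparel, buyer-exempt → 0% → €0.00
Sundress €61.32: apparel, buyer-exempt → 0% → €0.00
T-shirt €34.12: apparel, buyer-exempt → 0% → €0.00
AA batteries (8-pack) €14.92: all other tangible goods → 8% → €1.19
Greeting card €4.27: all other tangible goods → 8% → €0.34
Spiral notebook €3.04: all other tangible goods → 8% → €0.24
Pair of sandals €53.62: apparel, buyer-exempt → 0% → €0.00
Stainless water bottle €28.52: all other tangible goods → 8% → €2.28
Pack of socks €7.72: apparel, buyer-exempt → 0% → €0.00
Total tax = €1.19 + €0.34 + €0.24 + €2.28 = €4.05

€4.05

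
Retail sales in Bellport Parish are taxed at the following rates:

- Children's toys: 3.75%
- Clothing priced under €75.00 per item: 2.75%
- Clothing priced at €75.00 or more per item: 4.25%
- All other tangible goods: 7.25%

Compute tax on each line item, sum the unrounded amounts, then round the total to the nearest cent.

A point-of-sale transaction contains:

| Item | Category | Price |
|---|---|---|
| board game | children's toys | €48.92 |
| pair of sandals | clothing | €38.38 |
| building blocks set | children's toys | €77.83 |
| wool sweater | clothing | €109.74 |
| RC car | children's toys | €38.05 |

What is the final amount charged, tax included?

€324.82

Board game €48.92: children's toys → 3.75% → €1.8345
Pair of sandals €38.38: clothing, under €75.00 → 2.75% → €1.05545
Building blocks set €77.83: children's toys → 3.75% → €2.918625
Wool sweater €109.74: clothing, €75.00 or more → 4.25% → €4.66395
RC car €38.05: children's toys → 3.75% → €1.426875
Subtotal = €312.92; unrounded tax = €11.8994 → €11.90; total due = €324.82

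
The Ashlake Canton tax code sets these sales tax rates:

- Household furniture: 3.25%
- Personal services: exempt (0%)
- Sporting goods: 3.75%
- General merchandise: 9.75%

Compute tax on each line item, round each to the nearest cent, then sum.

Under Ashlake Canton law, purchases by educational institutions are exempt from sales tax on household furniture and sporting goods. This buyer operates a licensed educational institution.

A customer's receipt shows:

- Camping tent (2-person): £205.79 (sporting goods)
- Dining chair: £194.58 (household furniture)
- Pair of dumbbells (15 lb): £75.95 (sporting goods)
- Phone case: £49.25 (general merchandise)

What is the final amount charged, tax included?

£530.37

Camping tent (2-person) £205.79: sporting goods, buyer-exempt → 0% → £0.00
Dining chair £194.58: household furniture, buyer-exempt → 0% → £0.00
Pair of dumbbells (15 lb) £75.95: sporting goods, buyer-exempt → 0% → £0.00
Phone case £49.25: general merchandise → 9.75% → £4.80
Subtotal = £525.57; tax = £4.80; total due = £530.37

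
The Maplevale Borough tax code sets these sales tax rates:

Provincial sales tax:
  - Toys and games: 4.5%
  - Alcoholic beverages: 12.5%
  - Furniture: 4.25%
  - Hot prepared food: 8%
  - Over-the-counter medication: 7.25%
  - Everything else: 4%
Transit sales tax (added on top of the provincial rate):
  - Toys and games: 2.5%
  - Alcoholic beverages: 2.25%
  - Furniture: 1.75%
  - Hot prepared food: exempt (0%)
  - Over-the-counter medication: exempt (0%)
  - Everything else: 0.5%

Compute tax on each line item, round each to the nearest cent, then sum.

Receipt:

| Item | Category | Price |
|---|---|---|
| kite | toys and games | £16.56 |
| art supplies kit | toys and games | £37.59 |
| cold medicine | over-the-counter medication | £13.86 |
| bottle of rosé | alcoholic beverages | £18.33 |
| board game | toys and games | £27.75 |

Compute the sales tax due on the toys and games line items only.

£5.73

Kite £16.56: toys and games → 4.5% + 2.5% transit = 7% → £1.16
Art supplies kit £37.59: toys and games → 4.5% + 2.5% transit = 7% → £2.63
Board game £27.75: toys and games → 4.5% + 2.5% transit = 7% → £1.94
Tax on toys and games = £1.16 + £2.63 + £1.94 = £5.73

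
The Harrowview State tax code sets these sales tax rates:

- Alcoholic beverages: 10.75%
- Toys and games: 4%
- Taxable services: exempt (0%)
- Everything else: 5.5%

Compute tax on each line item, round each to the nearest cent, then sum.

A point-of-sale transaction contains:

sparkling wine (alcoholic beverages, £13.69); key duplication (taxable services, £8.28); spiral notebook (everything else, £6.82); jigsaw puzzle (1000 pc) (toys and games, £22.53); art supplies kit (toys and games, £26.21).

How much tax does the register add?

Sparkling wine £13.69: alcoholic beverages → 10.75% → £1.47
Key duplication £8.28: taxable services → 0% → £0.00
Spiral notebook £6.82: everything else → 5.5% → £0.38
Jigsaw puzzle (1000 pc) £22.53: toys and games → 4% → £0.90
Art supplies kit £26.21: toys and games → 4% → £1.05
Total tax = £1.47 + £0.38 + £0.90 + £1.05 = £3.80

£3.80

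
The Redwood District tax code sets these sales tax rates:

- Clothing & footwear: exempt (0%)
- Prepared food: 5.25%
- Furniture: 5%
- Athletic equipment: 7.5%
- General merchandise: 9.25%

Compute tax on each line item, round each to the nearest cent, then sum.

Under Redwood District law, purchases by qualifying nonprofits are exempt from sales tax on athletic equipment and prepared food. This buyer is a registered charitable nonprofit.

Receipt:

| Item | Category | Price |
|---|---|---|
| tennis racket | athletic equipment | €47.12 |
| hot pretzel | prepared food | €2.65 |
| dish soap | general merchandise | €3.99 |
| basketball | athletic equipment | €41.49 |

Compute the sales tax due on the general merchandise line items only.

Dish soap €3.99: general merchandise → 9.25% → €0.37
Tax on general merchandise = €0.37

€0.37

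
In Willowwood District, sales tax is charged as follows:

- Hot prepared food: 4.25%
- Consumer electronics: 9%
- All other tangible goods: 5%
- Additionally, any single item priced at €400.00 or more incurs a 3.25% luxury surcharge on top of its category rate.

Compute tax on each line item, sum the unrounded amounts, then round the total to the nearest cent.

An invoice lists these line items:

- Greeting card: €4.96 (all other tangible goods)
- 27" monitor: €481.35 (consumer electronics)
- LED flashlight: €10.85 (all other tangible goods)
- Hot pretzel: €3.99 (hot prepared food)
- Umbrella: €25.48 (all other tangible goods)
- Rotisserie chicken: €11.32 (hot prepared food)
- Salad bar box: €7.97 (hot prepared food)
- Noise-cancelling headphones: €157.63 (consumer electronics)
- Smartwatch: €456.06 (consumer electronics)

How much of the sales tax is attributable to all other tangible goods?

€2.06

Greeting card €4.96: all other tangible goods → 5% → €0.248
LED flashlight €10.85: all other tangible goods → 5% → €0.5425
Umbrella €25.48: all other tangible goods → 5% → €1.274
Tax on all other tangible goods: unrounded sum = €2.0645 → €2.06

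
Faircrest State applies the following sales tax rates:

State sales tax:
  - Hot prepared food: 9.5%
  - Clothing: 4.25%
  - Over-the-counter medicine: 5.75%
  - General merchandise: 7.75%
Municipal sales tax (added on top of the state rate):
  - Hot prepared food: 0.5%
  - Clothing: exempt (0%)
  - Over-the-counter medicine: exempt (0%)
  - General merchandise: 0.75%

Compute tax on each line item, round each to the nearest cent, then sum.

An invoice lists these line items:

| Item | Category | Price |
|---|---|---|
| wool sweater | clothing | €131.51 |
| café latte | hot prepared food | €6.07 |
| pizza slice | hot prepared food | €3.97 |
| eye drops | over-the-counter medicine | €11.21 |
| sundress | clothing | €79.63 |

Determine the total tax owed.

Wool sweater €131.51: clothing → 4.25% + 0% municipal = 4.25% → €5.59
Café latte €6.07: hot prepared food → 9.5% + 0.5% municipal = 10% → €0.61
Pizza slice €3.97: hot prepared food → 9.5% + 0.5% municipal = 10% → €0.40
Eye drops €11.21: over-the-counter medicine → 5.75% + 0% municipal = 5.75% → €0.64
Sundress €79.63: clothing → 4.25% + 0% municipal = 4.25% → €3.38
Total tax = €5.59 + €0.61 + €0.40 + €0.64 + €3.38 = €10.62

€10.62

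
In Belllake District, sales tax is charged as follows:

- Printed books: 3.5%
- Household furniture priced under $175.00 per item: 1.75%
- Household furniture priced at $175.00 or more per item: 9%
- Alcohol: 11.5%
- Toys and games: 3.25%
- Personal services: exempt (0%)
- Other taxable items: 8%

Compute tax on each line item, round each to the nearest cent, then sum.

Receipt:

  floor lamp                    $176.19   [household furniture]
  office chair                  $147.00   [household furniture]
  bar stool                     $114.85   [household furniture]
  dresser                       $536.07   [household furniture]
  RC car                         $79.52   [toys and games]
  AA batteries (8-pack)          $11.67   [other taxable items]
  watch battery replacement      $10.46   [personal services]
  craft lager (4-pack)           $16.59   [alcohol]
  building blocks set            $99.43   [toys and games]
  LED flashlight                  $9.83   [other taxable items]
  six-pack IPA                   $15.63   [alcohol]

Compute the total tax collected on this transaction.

Floor lamp $176.19: household furniture, $175.00 or more → 9% → $15.86
Office chair $147.00: household furniture, under $175.00 → 1.75% → $2.57
Bar stool $114.85: household furniture, under $175.00 → 1.75% → $2.01
Dresser $536.07: household furniture, $175.00 or more → 9% → $48.25
RC car $79.52: toys and games → 3.25% → $2.58
AA batteries (8-pack) $11.67: other taxable items → 8% → $0.93
Watch battery replacement $10.46: personal services → 0% → $0.00
Craft lager (4-pack) $16.59: alcohol → 11.5% → $1.91
Building blocks set $99.43: toys and games → 3.25% → $3.23
LED flashlight $9.83: other taxable items → 8% → $0.79
Six-pack IPA $15.63: alcohol → 11.5% → $1.80
Total tax = $15.86 + $2.57 + $2.01 + $48.25 + $2.58 + $0.93 + $1.91 + $3.23 + $0.79 + $1.80 = $79.93

$79.93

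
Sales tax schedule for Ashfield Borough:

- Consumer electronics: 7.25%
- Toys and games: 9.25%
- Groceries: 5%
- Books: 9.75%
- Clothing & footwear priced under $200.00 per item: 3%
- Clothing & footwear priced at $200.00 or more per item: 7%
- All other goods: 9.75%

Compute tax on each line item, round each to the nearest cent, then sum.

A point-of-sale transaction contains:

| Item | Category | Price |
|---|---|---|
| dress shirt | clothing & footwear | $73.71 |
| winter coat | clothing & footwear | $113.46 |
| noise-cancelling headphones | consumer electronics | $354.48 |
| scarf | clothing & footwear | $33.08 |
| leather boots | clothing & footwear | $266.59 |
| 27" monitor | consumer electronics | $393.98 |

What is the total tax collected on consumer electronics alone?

$54.26

Noise-cancelling headphones $354.48: consumer electronics → 7.25% → $25.70
27" monitor $393.98: consumer electronics → 7.25% → $28.56
Tax on consumer electronics = $25.70 + $28.56 = $54.26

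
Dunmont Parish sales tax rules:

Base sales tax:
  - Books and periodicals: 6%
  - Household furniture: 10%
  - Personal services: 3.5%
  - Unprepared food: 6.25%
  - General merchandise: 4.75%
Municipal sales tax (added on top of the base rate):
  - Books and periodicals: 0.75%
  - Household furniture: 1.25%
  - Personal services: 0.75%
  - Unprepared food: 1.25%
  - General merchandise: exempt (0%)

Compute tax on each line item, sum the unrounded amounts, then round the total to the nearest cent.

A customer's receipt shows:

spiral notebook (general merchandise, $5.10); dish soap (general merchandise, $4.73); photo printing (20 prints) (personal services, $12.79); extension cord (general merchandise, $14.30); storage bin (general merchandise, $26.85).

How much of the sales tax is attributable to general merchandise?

Spiral notebook $5.10: general merchandise → 4.75% + 0% municipal = 4.75% → $0.24225
Dish soap $4.73: general merchandise → 4.75% + 0% municipal = 4.75% → $0.224675
Extension cord $14.30: general merchandise → 4.75% + 0% municipal = 4.75% → $0.67925
Storage bin $26.85: general merchandise → 4.75% + 0% municipal = 4.75% → $1.275375
Tax on general merchandise: unrounded sum = $2.42155 → $2.42

$2.42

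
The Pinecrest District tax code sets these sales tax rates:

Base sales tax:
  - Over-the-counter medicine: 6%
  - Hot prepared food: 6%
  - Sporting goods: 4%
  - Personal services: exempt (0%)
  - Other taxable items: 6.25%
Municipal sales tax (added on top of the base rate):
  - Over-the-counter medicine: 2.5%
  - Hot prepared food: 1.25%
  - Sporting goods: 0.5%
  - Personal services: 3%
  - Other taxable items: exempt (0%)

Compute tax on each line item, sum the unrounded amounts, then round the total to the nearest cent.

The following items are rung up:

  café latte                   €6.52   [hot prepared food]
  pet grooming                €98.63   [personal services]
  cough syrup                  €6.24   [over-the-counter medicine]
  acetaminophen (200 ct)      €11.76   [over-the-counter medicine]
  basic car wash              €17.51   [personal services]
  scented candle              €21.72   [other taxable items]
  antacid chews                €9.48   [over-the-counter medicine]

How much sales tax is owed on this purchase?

€7.65

Café latte €6.52: hot prepared food → 6% + 1.25% municipal = 7.25% → €0.4727
Pet grooming €98.63: personal services → 0% + 3% municipal = 3% → €2.9589
Cough syrup €6.24: over-the-counter medicine → 6% + 2.5% municipal = 8.5% → €0.5304
Acetaminophen (200 ct) €11.76: over-the-counter medicine → 6% + 2.5% municipal = 8.5% → €0.9996
Basic car wash €17.51: personal services → 0% + 3% municipal = 3% → €0.5253
Scented candle €21.72: other taxable items → 6.25% + 0% municipal = 6.25% → €1.3575
Antacid chews €9.48: over-the-counter medicine → 6% + 2.5% municipal = 8.5% → €0.8058
Unrounded tax sum = €7.6502 → €7.65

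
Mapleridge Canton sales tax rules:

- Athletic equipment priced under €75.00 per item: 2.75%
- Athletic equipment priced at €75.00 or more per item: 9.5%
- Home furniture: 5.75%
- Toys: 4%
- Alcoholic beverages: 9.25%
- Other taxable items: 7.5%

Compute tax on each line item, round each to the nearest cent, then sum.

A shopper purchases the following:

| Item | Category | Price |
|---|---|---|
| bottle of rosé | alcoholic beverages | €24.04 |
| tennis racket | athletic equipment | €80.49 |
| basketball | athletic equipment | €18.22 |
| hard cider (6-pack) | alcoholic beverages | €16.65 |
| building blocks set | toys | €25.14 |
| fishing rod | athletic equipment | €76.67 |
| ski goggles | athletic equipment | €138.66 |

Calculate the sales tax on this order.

€33.37

Bottle of rosé €24.04: alcoholic beverages → 9.25% → €2.22
Tennis racket €80.49: athletic equipment, €75.00 or more → 9.5% → €7.65
Basketball €18.22: athletic equipment, under €75.00 → 2.75% → €0.50
Hard cider (6-pack) €16.65: alcoholic beverages → 9.25% → €1.54
Building blocks set €25.14: toys → 4% → €1.01
Fishing rod €76.67: athletic equipment, €75.00 or more → 9.5% → €7.28
Ski goggles €138.66: athletic equipment, €75.00 or more → 9.5% → €13.17
Total tax = €2.22 + €7.65 + €0.50 + €1.54 + €1.01 + €7.28 + €13.17 = €33.37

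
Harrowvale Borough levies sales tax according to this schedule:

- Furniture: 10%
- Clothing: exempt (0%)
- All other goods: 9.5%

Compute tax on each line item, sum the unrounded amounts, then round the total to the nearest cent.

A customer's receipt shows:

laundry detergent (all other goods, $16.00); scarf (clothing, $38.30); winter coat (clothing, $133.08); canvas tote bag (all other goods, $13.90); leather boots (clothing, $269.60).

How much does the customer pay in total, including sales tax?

$473.72

Laundry detergent $16.00: all other goods → 9.5% → $1.52
Scarf $38.30: clothing → 0% → $0.00
Winter coat $133.08: clothing → 0% → $0.00
Canvas tote bag $13.90: all other goods → 9.5% → $1.3205
Leather boots $269.60: clothing → 0% → $0.00
Subtotal = $470.88; unrounded tax = $2.8405 → $2.84; total due = $473.72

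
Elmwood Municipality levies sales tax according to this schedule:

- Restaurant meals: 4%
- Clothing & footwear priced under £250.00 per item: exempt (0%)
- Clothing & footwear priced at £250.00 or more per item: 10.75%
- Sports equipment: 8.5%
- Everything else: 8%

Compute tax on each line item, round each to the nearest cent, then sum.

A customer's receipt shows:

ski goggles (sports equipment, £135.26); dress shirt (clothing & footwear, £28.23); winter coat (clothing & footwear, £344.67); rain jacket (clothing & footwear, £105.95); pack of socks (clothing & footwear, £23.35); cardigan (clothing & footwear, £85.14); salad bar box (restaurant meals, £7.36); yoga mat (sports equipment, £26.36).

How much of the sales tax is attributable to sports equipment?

£13.74

Ski goggles £135.26: sports equipment → 8.5% → £11.50
Yoga mat £26.36: sports equipment → 8.5% → £2.24
Tax on sports equipment = £11.50 + £2.24 = £13.74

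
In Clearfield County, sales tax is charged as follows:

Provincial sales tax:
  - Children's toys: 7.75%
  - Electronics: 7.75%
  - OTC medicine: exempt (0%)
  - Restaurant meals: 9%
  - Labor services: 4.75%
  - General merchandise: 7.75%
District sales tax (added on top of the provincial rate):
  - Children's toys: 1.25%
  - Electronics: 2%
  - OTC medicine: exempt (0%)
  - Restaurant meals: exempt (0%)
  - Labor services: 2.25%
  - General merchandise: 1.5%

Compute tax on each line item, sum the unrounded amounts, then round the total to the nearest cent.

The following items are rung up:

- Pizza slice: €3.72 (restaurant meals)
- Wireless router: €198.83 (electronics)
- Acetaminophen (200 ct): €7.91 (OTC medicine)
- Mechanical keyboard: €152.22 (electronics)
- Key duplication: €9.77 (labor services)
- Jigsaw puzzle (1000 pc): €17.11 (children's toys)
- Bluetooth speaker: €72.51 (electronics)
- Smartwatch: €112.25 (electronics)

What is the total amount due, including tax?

€629.12

Pizza slice €3.72: restaurant meals → 9% + 0% district = 9% → €0.3348
Wireless router €198.83: electronics → 7.75% + 2% district = 9.75% → €19.385925
Acetaminophen (200 ct) €7.91: OTC medicine → 0% + 0% district = 0% → €0.00
Mechanical keyboard €152.22: electronics → 7.75% + 2% district = 9.75% → €14.84145
Key duplication €9.77: labor services → 4.75% + 2.25% district = 7% → €0.6839
Jigsaw puzzle (1000 pc) €17.11: children's toys → 7.75% + 1.25% district = 9% → €1.5399
Bluetooth speaker €72.51: electronics → 7.75% + 2% district = 9.75% → €7.069725
Smartwatch €112.25: electronics → 7.75% + 2% district = 9.75% → €10.944375
Subtotal = €574.32; unrounded tax = €54.800075 → €54.80; total due = €629.12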